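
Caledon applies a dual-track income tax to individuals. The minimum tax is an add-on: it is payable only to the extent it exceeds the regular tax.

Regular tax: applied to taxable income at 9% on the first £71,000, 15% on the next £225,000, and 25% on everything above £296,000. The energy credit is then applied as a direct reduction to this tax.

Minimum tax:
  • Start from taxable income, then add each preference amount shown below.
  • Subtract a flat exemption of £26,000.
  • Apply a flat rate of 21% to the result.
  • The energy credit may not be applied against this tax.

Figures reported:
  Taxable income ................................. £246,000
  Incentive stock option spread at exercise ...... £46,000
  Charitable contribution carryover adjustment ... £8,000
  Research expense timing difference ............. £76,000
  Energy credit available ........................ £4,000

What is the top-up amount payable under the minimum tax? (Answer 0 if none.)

Regular tax:
  £71,000 × 9% = £6,390
  £175,000 × 15% = £26,250
  → £32,640
  Less energy credit £4,000 → £28,640

Minimum tax:
  Adjusted income: £246,000 + £46,000 + £8,000 + £76,000 = £376,000
  Less exemption £26,000 → base £350,000
  £350,000 × 21% = £73,500

Excess of minimum tax over regular tax: £73,500 − £28,640 = £44,860.

£44,860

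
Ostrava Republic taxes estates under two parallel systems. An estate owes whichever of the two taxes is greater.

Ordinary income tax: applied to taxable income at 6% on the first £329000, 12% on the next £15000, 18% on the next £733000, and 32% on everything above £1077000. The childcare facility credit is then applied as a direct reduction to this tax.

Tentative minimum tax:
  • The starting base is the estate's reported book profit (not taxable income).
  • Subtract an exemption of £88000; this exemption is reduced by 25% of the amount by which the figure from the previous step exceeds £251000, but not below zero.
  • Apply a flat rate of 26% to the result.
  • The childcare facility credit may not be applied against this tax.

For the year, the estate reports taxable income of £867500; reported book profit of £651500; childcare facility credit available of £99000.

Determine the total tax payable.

£169390

Ordinary income tax:
  £329000 × 6% = £19740
  £15000 × 12% = £1800
  £523500 × 18% = £94230
  → £115770
  Less childcare facility credit £99000 → £16770

Tentative minimum tax:
  Base (reported book profit): £651500
  Exemption: 25% × (£651500 − £251000) = £100125 ≥ £88000, so the exemption is fully phased out
  Base: £651500 − £0 = £651500
  £651500 × 26% = £169390

£169390 > £16770, so the tentative minimum tax is the binding amount.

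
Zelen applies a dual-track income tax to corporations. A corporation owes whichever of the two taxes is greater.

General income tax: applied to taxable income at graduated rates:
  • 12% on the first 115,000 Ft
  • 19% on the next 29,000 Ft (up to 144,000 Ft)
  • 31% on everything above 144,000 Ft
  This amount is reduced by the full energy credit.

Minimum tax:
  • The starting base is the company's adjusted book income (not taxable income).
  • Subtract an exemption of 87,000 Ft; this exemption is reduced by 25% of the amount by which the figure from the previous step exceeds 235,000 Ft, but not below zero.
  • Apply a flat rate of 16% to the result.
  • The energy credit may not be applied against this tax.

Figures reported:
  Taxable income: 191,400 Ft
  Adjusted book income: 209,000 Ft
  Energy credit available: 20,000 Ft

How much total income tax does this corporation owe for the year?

19,520 Ft

General income tax:
  115,000 Ft × 12% = 13,800 Ft
  29,000 Ft × 19% = 5,510 Ft
  47,400 Ft × 31% = 14,694 Ft
  → 34,004 Ft
  Less energy credit 20,000 Ft → 14,004 Ft

Minimum tax:
  Base (adjusted book income): 209,000 Ft
  Exemption: 209,000 Ft ≤ 235,000 Ft, so full 87,000 Ft applies
  Base: 209,000 Ft − 87,000 Ft = 122,000 Ft
  122,000 Ft × 16% = 19,520 Ft

19,520 Ft > 14,004 Ft, so the minimum tax is the binding amount.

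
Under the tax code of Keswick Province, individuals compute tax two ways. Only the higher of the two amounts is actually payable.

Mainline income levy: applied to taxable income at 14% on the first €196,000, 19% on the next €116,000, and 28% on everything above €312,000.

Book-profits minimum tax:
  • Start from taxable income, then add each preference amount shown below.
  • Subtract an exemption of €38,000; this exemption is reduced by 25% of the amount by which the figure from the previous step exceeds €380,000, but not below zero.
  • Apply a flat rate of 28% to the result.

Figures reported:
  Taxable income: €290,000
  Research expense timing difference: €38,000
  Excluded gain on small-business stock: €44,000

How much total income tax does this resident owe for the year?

Book-profits minimum tax:
  Adjusted income: €290,000 + €38,000 + €44,000 = €372,000
  Exemption: €372,000 ≤ €380,000, so full €38,000 applies
  Base: €372,000 − €38,000 = €334,000
  €334,000 × 28% = €93,520

Mainline income levy:
  €196,000 × 14% = €27,440
  €94,000 × 19% = €17,860
  → €45,300

€93,520 > €45,300, so the book-profits minimum tax is the binding amount.

€93,520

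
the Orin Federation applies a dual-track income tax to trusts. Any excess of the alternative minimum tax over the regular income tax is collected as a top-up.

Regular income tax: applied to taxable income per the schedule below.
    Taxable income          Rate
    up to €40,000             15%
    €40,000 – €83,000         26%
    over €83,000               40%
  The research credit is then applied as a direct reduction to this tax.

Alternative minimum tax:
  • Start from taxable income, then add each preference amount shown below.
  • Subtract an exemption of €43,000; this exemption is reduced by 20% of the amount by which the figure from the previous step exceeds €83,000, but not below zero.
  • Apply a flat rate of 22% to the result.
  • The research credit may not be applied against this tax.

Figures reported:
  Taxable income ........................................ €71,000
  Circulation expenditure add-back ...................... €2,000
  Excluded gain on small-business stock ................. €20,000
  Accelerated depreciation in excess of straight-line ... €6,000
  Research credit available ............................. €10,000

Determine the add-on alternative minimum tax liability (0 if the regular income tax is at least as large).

Regular income tax:
  €40,000 × 15% = €6,000
  €31,000 × 26% = €8,060
  → €14,060
  Less research credit €10,000 → €4,060

Alternative minimum tax:
  Adjusted income: €71,000 + €2,000 + €20,000 + €6,000 = €99,000
  Exemption: €43,000 − 20% × (€99,000 − €83,000) = €43,000 − €3,200 = €39,800
  Base: €99,000 − €39,800 = €59,200
  €59,200 × 22% = €13,024

Excess of alternative minimum tax over regular income tax: €13,024 − €4,060 = €8,964.

€8,964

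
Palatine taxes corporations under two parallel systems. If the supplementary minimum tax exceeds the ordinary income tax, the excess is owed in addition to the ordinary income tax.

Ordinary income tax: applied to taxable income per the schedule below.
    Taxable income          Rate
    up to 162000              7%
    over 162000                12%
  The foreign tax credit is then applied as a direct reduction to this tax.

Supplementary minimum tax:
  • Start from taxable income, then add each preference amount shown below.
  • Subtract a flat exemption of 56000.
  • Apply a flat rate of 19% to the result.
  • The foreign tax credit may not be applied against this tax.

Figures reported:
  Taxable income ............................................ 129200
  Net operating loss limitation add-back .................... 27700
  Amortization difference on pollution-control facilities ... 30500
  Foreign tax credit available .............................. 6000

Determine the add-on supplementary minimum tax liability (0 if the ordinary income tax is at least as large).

Ordinary income tax:
  129200 × 7% = 9044
  Less foreign tax credit 6000 → 3044

Supplementary minimum tax:
  Adjusted income: 129200 + 27700 + 30500 = 187400
  Less exemption 56000 → base 131400
  131400 × 19% = 24966

Excess of supplementary minimum tax over ordinary income tax: 24966 − 3044 = 21922.

21922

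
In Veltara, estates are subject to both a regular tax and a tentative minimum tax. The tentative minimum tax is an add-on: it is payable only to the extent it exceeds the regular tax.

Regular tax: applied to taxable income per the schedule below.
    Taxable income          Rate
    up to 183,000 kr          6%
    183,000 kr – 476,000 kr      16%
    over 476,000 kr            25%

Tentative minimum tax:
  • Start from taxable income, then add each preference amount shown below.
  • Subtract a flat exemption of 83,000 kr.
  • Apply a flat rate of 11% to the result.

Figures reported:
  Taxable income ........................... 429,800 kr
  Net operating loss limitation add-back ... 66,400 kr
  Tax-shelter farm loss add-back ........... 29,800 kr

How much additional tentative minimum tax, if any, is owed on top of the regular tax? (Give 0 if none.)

Regular tax:
  183,000 kr × 6% = 10,980 kr
  246,800 kr × 16% = 39,488 kr
  → 50,468 kr

Tentative minimum tax:
  Adjusted income: 429,800 kr + 66,400 kr + 29,800 kr = 526,000 kr
  Less exemption 83,000 kr → base 443,000 kr
  443,000 kr × 11% = 48,730 kr

48,730 kr ≤ 50,468 kr, so no add-on is due.

0 kr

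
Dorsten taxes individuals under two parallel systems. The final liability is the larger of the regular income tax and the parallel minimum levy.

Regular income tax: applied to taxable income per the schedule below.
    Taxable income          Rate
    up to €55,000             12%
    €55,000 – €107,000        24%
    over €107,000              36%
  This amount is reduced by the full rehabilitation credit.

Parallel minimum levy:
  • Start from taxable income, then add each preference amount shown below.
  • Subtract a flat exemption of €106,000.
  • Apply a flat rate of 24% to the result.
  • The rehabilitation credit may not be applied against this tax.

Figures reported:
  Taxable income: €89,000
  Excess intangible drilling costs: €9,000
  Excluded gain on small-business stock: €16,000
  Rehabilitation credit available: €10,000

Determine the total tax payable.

€4,760

Regular income tax:
  €55,000 × 12% = €6,600
  €34,000 × 24% = €8,160
  → €14,760
  Less rehabilitation credit €10,000 → €4,760

Parallel minimum levy:
  Adjusted income: €89,000 + €9,000 + €16,000 = €114,000
  Less exemption €106,000 → base €8,000
  €8,000 × 24% = €1,920

€4,760 > €1,920, so the regular income tax governs.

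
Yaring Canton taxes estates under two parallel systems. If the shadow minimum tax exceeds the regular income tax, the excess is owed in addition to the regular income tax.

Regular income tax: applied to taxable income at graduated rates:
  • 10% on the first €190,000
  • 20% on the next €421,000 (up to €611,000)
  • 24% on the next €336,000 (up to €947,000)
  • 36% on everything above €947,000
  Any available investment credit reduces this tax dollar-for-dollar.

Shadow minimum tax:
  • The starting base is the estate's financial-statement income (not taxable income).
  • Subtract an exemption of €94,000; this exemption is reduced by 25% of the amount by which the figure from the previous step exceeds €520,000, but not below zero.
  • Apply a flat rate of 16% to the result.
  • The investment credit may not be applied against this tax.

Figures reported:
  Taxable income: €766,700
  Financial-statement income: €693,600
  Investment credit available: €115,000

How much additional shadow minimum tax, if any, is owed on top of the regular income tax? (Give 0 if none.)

€77,312

Shadow minimum tax:
  Base (financial-statement income): €693,600
  Exemption: €94,000 − 25% × (€693,600 − €520,000) = €94,000 − €43,400 = €50,600
  Base: €693,600 − €50,600 = €643,000
  €643,000 × 16% = €102,880

Regular income tax:
  €190,000 × 10% = €19,000
  €421,000 × 20% = €84,200
  €155,700 × 24% = €37,368
  → €140,568
  Less investment credit €115,000 → €25,568

Excess of shadow minimum tax over regular income tax: €102,880 − €25,568 = €77,312.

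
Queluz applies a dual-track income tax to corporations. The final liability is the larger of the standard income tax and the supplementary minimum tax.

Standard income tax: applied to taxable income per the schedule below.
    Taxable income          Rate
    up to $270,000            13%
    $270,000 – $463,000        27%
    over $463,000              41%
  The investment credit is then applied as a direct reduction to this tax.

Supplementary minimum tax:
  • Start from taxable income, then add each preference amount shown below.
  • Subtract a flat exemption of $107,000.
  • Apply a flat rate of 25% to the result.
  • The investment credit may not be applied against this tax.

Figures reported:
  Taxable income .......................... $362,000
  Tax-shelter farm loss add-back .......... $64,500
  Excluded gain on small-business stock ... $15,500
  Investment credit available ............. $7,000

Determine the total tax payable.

$83,750

Supplementary minimum tax:
  Adjusted income: $362,000 + $64,500 + $15,500 = $442,000
  Less exemption $107,000 → base $335,000
  $335,000 × 25% = $83,750

Standard income tax:
  $270,000 × 13% = $35,100
  $92,000 × 27% = $24,840
  → $59,940
  Less investment credit $7,000 → $52,940

$83,750 > $52,940, so the supplementary minimum tax is the binding amount.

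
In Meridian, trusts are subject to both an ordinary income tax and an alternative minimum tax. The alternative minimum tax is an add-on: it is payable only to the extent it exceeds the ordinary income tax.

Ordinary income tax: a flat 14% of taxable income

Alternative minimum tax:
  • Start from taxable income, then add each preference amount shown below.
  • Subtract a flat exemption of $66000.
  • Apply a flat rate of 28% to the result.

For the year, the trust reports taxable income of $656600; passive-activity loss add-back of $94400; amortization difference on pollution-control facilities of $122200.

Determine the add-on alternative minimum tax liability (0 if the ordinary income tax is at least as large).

$134092

Alternative minimum tax:
  Adjusted income: $656600 + $94400 + $122200 = $873200
  Less exemption $66000 → base $807200
  $807200 × 28% = $226016

Ordinary income tax:
  $656600 × 14% = $91924

Excess of alternative minimum tax over ordinary income tax: $226016 − $91924 = $134092.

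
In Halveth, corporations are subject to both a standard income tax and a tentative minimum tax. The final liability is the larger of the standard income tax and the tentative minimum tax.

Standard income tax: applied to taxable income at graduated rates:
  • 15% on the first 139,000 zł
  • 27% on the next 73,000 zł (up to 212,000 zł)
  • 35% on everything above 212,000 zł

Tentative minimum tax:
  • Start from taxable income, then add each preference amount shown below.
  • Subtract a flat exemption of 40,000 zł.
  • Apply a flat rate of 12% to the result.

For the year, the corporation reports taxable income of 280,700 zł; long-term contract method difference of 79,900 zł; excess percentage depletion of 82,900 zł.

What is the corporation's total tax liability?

64,605 zł

Tentative minimum tax:
  Adjusted income: 280,700 zł + 79,900 zł + 82,900 zł = 443,500 zł
  Less exemption 40,000 zł → base 403,500 zł
  403,500 zł × 12% = 48,420 zł

Standard income tax:
  139,000 zł × 15% = 20,850 zł
  73,000 zł × 27% = 19,710 zł
  68,700 zł × 35% = 24,045 zł
  → 64,605 zł

64,605 zł > 48,420 zł, so the standard income tax governs.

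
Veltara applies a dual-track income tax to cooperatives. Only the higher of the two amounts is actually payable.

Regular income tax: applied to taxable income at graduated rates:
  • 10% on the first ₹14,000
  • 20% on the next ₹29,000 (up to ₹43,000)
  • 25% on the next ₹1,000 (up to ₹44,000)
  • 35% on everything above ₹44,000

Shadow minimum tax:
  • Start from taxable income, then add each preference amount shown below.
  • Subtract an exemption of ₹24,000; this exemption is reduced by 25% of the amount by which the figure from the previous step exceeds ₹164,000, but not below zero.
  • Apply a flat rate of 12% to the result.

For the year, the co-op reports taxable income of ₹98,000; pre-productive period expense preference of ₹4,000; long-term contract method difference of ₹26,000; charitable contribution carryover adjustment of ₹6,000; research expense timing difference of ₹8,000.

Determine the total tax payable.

₹26,350

Shadow minimum tax:
  Adjusted income: ₹98,000 + ₹4,000 + ₹26,000 + ₹6,000 + ₹8,000 = ₹142,000
  Exemption: ₹142,000 ≤ ₹164,000, so full ₹24,000 applies
  Base: ₹142,000 − ₹24,000 = ₹118,000
  ₹118,000 × 12% = ₹14,160

Regular income tax:
  ₹14,000 × 10% = ₹1,400
  ₹29,000 × 20% = ₹5,800
  ₹1,000 × 25% = ₹250
  ₹54,000 × 35% = ₹18,900
  → ₹26,350

₹26,350 > ₹14,160, so the regular income tax governs.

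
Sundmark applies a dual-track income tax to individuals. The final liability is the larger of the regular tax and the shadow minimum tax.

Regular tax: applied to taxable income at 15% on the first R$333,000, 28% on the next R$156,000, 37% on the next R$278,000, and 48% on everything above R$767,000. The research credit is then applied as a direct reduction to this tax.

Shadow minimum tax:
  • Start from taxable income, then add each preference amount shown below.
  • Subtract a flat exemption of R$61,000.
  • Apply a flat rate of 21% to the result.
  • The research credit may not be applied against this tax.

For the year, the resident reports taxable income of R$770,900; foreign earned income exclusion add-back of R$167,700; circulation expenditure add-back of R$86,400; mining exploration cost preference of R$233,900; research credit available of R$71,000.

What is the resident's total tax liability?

R$251,559

Regular tax:
  R$333,000 × 15% = R$49,950
  R$156,000 × 28% = R$43,680
  R$278,000 × 37% = R$102,860
  R$3,900 × 48% = R$1,872
  → R$198,362
  Less research credit R$71,000 → R$127,362

Shadow minimum tax:
  Adjusted income: R$770,900 + R$167,700 + R$86,400 + R$233,900 = R$1,258,900
  Less exemption R$61,000 → base R$1,197,900
  R$1,197,900 × 21% = R$251,559

R$251,559 > R$127,362, so the shadow minimum tax is the binding amount.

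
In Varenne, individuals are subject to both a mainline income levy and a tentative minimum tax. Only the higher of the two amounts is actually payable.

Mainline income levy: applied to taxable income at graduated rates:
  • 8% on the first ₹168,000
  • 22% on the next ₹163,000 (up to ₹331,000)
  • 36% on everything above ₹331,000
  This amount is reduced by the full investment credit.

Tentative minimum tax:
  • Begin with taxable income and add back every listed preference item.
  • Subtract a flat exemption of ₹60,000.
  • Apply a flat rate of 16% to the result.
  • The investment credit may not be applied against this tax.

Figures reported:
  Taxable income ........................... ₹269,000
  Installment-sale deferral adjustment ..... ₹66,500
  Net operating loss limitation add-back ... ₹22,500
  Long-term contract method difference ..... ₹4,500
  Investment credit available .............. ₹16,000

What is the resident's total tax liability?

Mainline income levy:
  ₹168,000 × 8% = ₹13,440
  ₹101,000 × 22% = ₹22,220
  → ₹35,660
  Less investment credit ₹16,000 → ₹19,660

Tentative minimum tax:
  Adjusted income: ₹269,000 + ₹66,500 + ₹22,500 + ₹4,500 = ₹362,500
  Less exemption ₹60,000 → base ₹302,500
  ₹302,500 × 16% = ₹48,400

₹48,400 > ₹19,660, so the tentative minimum tax is the binding amount.

₹48,400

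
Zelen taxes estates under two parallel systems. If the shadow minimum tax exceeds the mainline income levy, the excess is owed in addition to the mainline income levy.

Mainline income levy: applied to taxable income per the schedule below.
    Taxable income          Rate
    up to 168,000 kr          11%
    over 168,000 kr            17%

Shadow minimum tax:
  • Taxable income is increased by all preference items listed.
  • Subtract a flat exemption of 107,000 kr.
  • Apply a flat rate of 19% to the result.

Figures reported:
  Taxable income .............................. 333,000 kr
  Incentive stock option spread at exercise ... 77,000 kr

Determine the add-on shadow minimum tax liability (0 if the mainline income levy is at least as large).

Shadow minimum tax:
  Adjusted income: 333,000 kr + 77,000 kr = 410,000 kr
  Less exemption 107,000 kr → base 303,000 kr
  303,000 kr × 19% = 57,570 kr

Mainline income levy:
  168,000 kr × 11% = 18,480 kr
  165,000 kr × 17% = 28,050 kr
  → 46,530 kr

Excess of shadow minimum tax over mainline income levy: 57,570 kr − 46,530 kr = 11,040 kr.

11,040 kr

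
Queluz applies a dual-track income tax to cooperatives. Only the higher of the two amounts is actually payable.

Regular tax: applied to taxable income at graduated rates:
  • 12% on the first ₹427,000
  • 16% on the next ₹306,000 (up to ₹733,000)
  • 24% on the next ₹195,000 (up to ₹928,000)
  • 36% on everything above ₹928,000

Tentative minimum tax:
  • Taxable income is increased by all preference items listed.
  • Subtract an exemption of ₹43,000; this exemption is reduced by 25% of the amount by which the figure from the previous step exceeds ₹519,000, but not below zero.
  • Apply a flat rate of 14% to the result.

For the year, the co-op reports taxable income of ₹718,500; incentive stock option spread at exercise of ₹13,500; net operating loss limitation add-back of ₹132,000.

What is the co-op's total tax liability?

Regular tax:
  ₹427,000 × 12% = ₹51,240
  ₹291,500 × 16% = ₹46,640
  → ₹97,880

Tentative minimum tax:
  Adjusted income: ₹718,500 + ₹13,500 + ₹132,000 = ₹864,000
  Exemption: 25% × (₹864,000 − ₹519,000) = ₹86,250 ≥ ₹43,000, so the exemption is fully phased out
  Base: ₹864,000 − ₹0 = ₹864,000
  ₹864,000 × 14% = ₹120,960

₹120,960 > ₹97,880, so the tentative minimum tax is the binding amount.

₹120,960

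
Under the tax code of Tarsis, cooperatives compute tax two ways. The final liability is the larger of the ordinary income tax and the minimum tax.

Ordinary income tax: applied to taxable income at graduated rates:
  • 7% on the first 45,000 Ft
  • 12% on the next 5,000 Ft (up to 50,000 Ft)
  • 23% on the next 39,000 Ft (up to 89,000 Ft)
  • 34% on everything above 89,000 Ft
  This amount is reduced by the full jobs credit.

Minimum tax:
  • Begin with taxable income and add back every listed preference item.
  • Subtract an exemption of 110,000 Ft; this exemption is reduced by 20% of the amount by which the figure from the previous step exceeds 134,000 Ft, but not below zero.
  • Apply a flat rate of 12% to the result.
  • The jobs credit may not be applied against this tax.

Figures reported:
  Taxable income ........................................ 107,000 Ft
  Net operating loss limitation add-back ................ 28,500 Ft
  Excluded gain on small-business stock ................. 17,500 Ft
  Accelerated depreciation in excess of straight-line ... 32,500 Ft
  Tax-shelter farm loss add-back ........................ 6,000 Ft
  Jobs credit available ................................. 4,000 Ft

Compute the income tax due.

Ordinary income tax:
  45,000 Ft × 7% = 3,150 Ft
  5,000 Ft × 12% = 600 Ft
  39,000 Ft × 23% = 8,970 Ft
  18,000 Ft × 34% = 6,120 Ft
  → 18,840 Ft
  Less jobs credit 4,000 Ft → 14,840 Ft

Minimum tax:
  Adjusted income: 107,000 Ft + 28,500 Ft + 17,500 Ft + 32,500 Ft + 6,000 Ft = 191,500 Ft
  Exemption: 110,000 Ft − 20% × (191,500 Ft − 134,000 Ft) = 110,000 Ft − 11,500 Ft = 98,500 Ft
  Base: 191,500 Ft − 98,500 Ft = 93,000 Ft
  93,000 Ft × 12% = 11,160 Ft

14,840 Ft > 11,160 Ft, so the ordinary income tax governs.

14,840 Ft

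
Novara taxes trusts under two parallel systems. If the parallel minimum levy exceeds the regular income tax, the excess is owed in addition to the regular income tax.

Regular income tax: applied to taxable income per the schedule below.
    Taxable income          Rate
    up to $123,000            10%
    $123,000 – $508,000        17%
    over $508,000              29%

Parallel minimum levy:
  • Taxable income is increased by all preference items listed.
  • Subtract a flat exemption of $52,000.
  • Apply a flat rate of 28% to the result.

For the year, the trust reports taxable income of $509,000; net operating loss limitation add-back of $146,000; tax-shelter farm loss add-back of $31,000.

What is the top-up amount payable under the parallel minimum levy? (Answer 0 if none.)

Regular income tax:
  $123,000 × 10% = $12,300
  $385,000 × 17% = $65,450
  $1,000 × 29% = $290
  → $78,040

Parallel minimum levy:
  Adjusted income: $509,000 + $146,000 + $31,000 = $686,000
  Less exemption $52,000 → base $634,000
  $634,000 × 28% = $177,520

Excess of parallel minimum levy over regular income tax: $177,520 − $78,040 = $99,480.

$99,480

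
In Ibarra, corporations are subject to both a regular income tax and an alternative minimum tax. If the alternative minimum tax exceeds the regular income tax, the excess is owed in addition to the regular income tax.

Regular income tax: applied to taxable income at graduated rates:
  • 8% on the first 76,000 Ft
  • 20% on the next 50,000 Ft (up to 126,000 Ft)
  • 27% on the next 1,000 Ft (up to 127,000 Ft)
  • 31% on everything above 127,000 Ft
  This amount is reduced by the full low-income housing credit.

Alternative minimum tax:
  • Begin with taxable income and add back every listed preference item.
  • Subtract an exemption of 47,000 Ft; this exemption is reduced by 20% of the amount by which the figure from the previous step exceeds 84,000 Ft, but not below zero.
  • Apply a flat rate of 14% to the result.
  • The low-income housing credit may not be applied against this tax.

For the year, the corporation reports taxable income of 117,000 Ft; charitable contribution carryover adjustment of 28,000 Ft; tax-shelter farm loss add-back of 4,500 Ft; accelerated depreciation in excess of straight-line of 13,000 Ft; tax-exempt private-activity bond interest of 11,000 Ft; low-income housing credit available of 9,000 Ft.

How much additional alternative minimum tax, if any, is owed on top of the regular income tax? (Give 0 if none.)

Regular income tax:
  76,000 Ft × 8% = 6,080 Ft
  41,000 Ft × 20% = 8,200 Ft
  → 14,280 Ft
  Less low-income housing credit 9,000 Ft → 5,280 Ft

Alternative minimum tax:
  Adjusted income: 117,000 Ft + 28,000 Ft + 4,500 Ft + 13,000 Ft + 11,000 Ft = 173,500 Ft
  Exemption: 47,000 Ft − 20% × (173,500 Ft − 84,000 Ft) = 47,000 Ft − 17,900 Ft = 29,100 Ft
  Base: 173,500 Ft − 29,100 Ft = 144,400 Ft
  144,400 Ft × 14% = 20,216 Ft

Excess of alternative minimum tax over regular income tax: 20,216 Ft − 5,280 Ft = 14,936 Ft.

14,936 Ft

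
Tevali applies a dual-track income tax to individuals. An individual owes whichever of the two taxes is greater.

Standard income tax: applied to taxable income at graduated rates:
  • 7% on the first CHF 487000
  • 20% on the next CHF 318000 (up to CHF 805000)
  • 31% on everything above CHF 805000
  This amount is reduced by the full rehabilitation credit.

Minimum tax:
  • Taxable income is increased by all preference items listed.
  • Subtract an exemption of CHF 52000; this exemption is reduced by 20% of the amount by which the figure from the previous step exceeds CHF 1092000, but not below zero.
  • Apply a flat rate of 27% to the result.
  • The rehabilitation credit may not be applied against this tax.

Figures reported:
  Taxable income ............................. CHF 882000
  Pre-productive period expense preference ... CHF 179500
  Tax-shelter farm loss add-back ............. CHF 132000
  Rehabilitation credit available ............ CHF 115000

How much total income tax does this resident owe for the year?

CHF 313686

Minimum tax:
  Adjusted income: CHF 882000 + CHF 179500 + CHF 132000 = CHF 1193500
  Exemption: CHF 52000 − 20% × (CHF 1193500 − CHF 1092000) = CHF 52000 − CHF 20300 = CHF 31700
  Base: CHF 1193500 − CHF 31700 = CHF 1161800
  CHF 1161800 × 27% = CHF 313686

Standard income tax:
  CHF 487000 × 7% = CHF 34090
  CHF 318000 × 20% = CHF 63600
  CHF 77000 × 31% = CHF 23870
  → CHF 121560
  Less rehabilitation credit CHF 115000 → CHF 6560

CHF 313686 > CHF 6560, so the minimum tax is the binding amount.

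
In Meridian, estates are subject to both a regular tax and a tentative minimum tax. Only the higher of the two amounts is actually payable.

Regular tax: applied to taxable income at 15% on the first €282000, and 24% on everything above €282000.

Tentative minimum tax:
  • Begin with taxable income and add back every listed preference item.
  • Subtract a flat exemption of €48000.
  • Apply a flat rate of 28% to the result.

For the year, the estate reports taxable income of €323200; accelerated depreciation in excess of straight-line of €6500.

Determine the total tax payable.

Tentative minimum tax:
  Adjusted income: €323200 + €6500 = €329700
  Less exemption €48000 → base €281700
  €281700 × 28% = €78876

Regular tax:
  €282000 × 15% = €42300
  €41200 × 24% = €9888
  → €52188

€78876 > €52188, so the tentative minimum tax is the binding amount.

€78876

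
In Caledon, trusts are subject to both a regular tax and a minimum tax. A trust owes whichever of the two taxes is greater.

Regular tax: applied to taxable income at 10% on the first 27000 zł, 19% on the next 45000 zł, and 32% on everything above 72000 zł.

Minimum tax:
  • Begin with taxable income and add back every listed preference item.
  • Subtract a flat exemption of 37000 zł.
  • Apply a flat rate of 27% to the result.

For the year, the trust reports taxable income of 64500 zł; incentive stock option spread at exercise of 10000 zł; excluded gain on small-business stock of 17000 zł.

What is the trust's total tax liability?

Minimum tax:
  Adjusted income: 64500 zł + 10000 zł + 17000 zł = 91500 zł
  Less exemption 37000 zł → base 54500 zł
  54500 zł × 27% = 14715 zł

Regular tax:
  27000 zł × 10% = 2700 zł
  37500 zł × 19% = 7125 zł
  → 9825 zł

14715 zł > 9825 zł, so the minimum tax is the binding amount.

14715 zł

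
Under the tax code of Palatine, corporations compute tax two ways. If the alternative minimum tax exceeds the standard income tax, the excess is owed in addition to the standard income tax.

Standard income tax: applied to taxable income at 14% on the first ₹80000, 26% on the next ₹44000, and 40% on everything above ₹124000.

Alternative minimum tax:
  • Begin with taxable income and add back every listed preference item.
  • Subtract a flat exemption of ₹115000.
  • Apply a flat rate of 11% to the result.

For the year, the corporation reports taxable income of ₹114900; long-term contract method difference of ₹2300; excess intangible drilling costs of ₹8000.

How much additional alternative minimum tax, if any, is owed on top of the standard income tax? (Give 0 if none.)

Alternative minimum tax:
  Adjusted income: ₹114900 + ₹2300 + ₹8000 = ₹125200
  Less exemption ₹115000 → base ₹10200
  ₹10200 × 11% = ₹1122

Standard income tax:
  ₹80000 × 14% = ₹11200
  ₹34900 × 26% = ₹9074
  → ₹20274

₹1122 ≤ ₹20274, so no add-on is due.

₹0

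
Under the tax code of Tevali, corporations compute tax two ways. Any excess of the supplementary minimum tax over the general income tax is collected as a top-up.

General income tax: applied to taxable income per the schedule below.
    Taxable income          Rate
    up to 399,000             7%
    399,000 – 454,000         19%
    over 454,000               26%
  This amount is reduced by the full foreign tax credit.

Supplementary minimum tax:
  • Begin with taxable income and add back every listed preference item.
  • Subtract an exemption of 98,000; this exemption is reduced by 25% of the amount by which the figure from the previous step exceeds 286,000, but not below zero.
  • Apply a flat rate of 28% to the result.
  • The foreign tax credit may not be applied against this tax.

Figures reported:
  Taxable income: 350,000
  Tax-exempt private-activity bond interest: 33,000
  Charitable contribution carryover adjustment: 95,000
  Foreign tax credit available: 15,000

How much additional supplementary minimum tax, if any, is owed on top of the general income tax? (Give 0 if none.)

110,340

Supplementary minimum tax:
  Adjusted income: 350,000 + 33,000 + 95,000 = 478,000
  Exemption: 98,000 − 25% × (478,000 − 286,000) = 98,000 − 48,000 = 50,000
  Base: 478,000 − 50,000 = 428,000
  428,000 × 28% = 119,840

General income tax:
  350,000 × 7% = 24,500
  Less foreign tax credit 15,000 → 9,500

Excess of supplementary minimum tax over general income tax: 119,840 − 9,500 = 110,340.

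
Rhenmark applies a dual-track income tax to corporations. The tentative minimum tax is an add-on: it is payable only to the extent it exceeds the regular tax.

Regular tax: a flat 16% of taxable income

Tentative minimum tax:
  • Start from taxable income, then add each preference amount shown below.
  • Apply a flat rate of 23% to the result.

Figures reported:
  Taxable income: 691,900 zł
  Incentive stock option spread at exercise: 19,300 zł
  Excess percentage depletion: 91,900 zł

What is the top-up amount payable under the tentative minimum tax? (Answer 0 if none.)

74,009 zł

Tentative minimum tax:
  Adjusted income: 691,900 zł + 19,300 zł + 91,900 zł = 803,100 zł
  803,100 zł × 23% = 184,713 zł

Regular tax:
  691,900 zł × 16% = 110,704 zł

Excess of tentative minimum tax over regular tax: 184,713 zł − 110,704 zł = 74,009 zł.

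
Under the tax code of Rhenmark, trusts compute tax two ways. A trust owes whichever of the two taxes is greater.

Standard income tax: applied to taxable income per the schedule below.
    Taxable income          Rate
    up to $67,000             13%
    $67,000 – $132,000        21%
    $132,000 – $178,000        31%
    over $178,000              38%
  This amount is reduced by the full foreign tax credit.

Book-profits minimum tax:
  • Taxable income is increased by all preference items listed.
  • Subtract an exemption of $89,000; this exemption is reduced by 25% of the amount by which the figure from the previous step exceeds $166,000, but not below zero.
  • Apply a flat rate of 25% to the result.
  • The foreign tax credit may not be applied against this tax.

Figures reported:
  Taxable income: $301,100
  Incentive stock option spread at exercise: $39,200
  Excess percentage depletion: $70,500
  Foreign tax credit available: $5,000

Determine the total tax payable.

Book-profits minimum tax:
  Adjusted income: $301,100 + $39,200 + $70,500 = $410,800
  Exemption: $89,000 − 25% × ($410,800 − $166,000) = $89,000 − $61,200 = $27,800
  Base: $410,800 − $27,800 = $383,000
  $383,000 × 25% = $95,750

Standard income tax:
  $67,000 × 13% = $8,710
  $65,000 × 21% = $13,650
  $46,000 × 31% = $14,260
  $123,100 × 38% = $46,778
  → $83,398
  Less foreign tax credit $5,000 → $78,398

$95,750 > $78,398, so the book-profits minimum tax is the binding amount.

$95,750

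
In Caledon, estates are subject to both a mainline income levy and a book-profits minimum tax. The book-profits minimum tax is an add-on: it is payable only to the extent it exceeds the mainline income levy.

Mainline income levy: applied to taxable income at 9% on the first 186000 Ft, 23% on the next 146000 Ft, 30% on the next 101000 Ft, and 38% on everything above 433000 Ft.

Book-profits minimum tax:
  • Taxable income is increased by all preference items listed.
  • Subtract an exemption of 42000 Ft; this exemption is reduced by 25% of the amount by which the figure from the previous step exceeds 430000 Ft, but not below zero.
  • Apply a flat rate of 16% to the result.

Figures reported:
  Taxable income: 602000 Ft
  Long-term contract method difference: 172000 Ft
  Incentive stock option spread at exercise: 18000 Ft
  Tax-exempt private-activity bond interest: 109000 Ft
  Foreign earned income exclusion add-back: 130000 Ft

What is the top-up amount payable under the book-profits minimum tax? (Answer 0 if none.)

Book-profits minimum tax:
  Adjusted income: 602000 Ft + 172000 Ft + 18000 Ft + 109000 Ft + 130000 Ft = 1031000 Ft
  Exemption: 25% × (1031000 Ft − 430000 Ft) = 150250 Ft ≥ 42000 Ft, so the exemption is fully phased out
  Base: 1031000 Ft − 0 Ft = 1031000 Ft
  1031000 Ft × 16% = 164960 Ft

Mainline income levy:
  186000 Ft × 9% = 16740 Ft
  146000 Ft × 23% = 33580 Ft
  101000 Ft × 30% = 30300 Ft
  169000 Ft × 38% = 64220 Ft
  → 144840 Ft

Excess of book-profits minimum tax over mainline income levy: 164960 Ft − 144840 Ft = 20120 Ft.

20120 Ft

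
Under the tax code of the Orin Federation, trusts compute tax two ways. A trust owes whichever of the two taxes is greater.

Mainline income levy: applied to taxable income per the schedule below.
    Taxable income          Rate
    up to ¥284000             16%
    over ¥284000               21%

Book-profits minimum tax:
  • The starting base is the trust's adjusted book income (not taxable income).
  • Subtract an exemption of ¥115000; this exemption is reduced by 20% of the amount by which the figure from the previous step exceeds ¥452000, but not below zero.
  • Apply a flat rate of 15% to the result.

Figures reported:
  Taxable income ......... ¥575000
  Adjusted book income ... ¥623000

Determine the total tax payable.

Mainline income levy:
  ¥284000 × 16% = ¥45440
  ¥291000 × 21% = ¥61110
  → ¥106550

Book-profits minimum tax:
  Base (adjusted book income): ¥623000
  Exemption: ¥115000 − 20% × (¥623000 − ¥452000) = ¥115000 − ¥34200 = ¥80800
  Base: ¥623000 − ¥80800 = ¥542200
  ¥542200 × 15% = ¥81330

¥106550 > ¥81330, so the mainline income levy governs.

¥106550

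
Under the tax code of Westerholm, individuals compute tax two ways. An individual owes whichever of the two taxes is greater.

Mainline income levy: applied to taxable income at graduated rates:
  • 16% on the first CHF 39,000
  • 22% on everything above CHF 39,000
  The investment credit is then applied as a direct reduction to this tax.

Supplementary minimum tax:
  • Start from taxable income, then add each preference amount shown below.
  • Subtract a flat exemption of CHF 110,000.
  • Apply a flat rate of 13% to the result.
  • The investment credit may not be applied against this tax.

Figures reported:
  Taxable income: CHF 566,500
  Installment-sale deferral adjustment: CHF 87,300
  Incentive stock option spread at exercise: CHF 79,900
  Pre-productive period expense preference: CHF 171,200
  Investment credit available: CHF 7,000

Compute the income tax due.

CHF 115,290

Supplementary minimum tax:
  Adjusted income: CHF 566,500 + CHF 87,300 + CHF 79,900 + CHF 171,200 = CHF 904,900
  Less exemption CHF 110,000 → base CHF 794,900
  CHF 794,900 × 13% = CHF 103,337

Mainline income levy:
  CHF 39,000 × 16% = CHF 6,240
  CHF 527,500 × 22% = CHF 116,050
  → CHF 122,290
  Less investment credit CHF 7,000 → CHF 115,290

CHF 115,290 > CHF 103,337, so the mainline income levy governs.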